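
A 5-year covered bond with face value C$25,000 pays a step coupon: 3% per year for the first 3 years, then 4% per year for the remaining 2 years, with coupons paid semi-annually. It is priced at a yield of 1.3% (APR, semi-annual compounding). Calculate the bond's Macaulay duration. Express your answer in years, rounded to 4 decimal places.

Periodic yield y = 0.0065. Discount each cash flow and weight by its period:
  t   CF        PV=CF/(1+0.0065)^t    t·PV
  1       375.00       372.5782       372.5782
  2       375.00       370.1721       740.3442
  3       375.00       367.7815     1,103.3446
  4       375.00       365.4064     1,461.6256
  5       375.00       363.0466     1,815.2330
  6       375.00       360.7020     2,164.2122
  7       500.00       477.8302     3,344.8111
  8       500.00       474.7443     3,797.9545
  9       500.00       471.6784     4,245.1056
  10   25,500.00    23,900.2469   239,002.4694
  Σ                 27,524.1867   258,047.6785
Price P = Σ PV = 27,524.1867.
Macaulay duration = Σ(t·PV) / P = 258,047.6785 / 27,524.1867 = 9.37531 half-year periods.
In years: 9.37531 / 2 = 4.68765 years.

4.6877 years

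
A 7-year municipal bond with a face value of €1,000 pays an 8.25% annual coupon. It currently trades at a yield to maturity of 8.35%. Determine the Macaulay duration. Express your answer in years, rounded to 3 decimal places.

Periodic yield y = 0.0835. Discount each cash flow and weight by its year:
  t   CF        PV=CF/(1+0.0835)^t    t·PV
  1        82.50        76.1421        76.1421
  2        82.50        70.2742       140.5485
  3        82.50        64.8585       194.5756
  4        82.50        59.8602       239.4409
  5        82.50        55.2471       276.2354
  6        82.50        50.9895       305.9368
  7     1,082.50       617.4837     4,322.3859
  Σ                    994.8554     5,555.2652
Price P = Σ PV = 994.8554.
Macaulay duration = Σ(t·PV) / P = 5,555.2652 / 994.8554 = 5.58399 years.

5.584 years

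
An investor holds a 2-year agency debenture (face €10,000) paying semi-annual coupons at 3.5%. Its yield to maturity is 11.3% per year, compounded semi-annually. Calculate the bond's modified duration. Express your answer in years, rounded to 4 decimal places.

Periodic yield y = 0.0565. First find Macaulay duration:
  t   CF        PV=CF/(1+0.0565)^t    t·PV
  1       175.00       165.6413       165.6413
  2       175.00       156.7830       313.5661
  3       175.00       148.3985       445.1955
  4    10,175.00     8,166.8845    32,667.5379
  Σ                  8,637.7073    33,591.9408
P = 8,637.7073; Macaulay duration = 33,591.9408 / 8,637.7073 = 3.88899 half-year periods = 1.94449 years.
Modified duration = D_Mac / (1 + y) = 1.94449 / 1.0565 = 1.84051 years.

1.8405 years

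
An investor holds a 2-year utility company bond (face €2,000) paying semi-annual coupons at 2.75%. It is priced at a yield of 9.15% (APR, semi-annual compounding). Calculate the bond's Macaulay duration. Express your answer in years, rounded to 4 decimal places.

1.9567 years

Periodic yield y = 0.04575. Discount each cash flow and weight by its period:
  t   CF        PV=CF/(1+0.04575)^t    t·PV
  1        27.50        26.2969        26.2969
  2        27.50        25.1465        50.2929
  3        27.50        24.0463        72.1390
  4     2,027.50     1,695.3110     6,781.2438
  Σ                  1,770.8007     6,929.9727
Price P = Σ PV = 1,770.8007.
Macaulay duration = Σ(t·PV) / P = 6,929.9727 / 1,770.8007 = 3.91347 half-year periods.
In years: 3.91347 / 2 = 1.95673 years.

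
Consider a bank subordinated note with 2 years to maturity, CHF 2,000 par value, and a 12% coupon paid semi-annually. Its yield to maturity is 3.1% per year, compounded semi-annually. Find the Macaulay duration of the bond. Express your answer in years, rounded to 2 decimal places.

Periodic yield y = 0.0155. Discount each cash flow and weight by its period:
  t   CF        PV=CF/(1+0.0155)^t    t·PV
  1       120.00       118.1684       118.1684
  2       120.00       116.3647       232.7295
  3       120.00       114.5886       343.7658
  4     2,120.00     1,993.4996     7,973.9983
  Σ                  2,342.6213     8,668.6620
Price P = Σ PV = 2,342.6213.
Macaulay duration = Σ(t·PV) / P = 8,668.6620 / 2,342.6213 = 3.70041 half-year periods.
In years: 3.70041 / 2 = 1.85021 years.

1.85 years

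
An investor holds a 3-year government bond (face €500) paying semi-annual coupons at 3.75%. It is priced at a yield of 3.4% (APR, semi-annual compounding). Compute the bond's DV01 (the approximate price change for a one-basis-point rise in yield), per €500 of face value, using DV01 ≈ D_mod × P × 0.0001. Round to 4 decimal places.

Periodic yield y = 0.017.
  t   CF        PV=CF/(1+0.017)^t    t·PV
  1        9.375         9.2183         9.2183
  2        9.375         9.0642        18.1284
  3        9.375         8.9127        26.7380
  4        9.375         8.7637        35.0548
  5        9.375         8.6172        43.0860
  6      509.375       460.3752     2,762.2511
  Σ                    504.9513     2,894.4767
P = 504.9513; D_Mac = 5.73219 half-year periods = 2.86610 yrs; D_mod = 2.81819 yrs.
DV01 ≈ 2.81819 × 504.9513 × 0.0001 = 0.142305.

€0.1423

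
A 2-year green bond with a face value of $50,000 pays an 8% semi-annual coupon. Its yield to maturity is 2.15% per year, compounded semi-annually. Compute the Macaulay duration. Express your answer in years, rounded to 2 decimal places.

Periodic yield y = 0.01075. Discount each cash flow and weight by its period:
  t   CF        PV=CF/(1+0.01075)^t    t·PV
  1     2,000.00     1,978.7287     1,978.7287
  2     2,000.00     1,957.6836     3,915.3671
  3     2,000.00     1,936.8623     5,810.5869
  4    52,000.00    49,822.8244   199,291.2976
  Σ                 55,696.0989   210,995.9803
Price P = Σ PV = 55,696.0989.
Macaulay duration = Σ(t·PV) / P = 210,995.9803 / 55,696.0989 = 3.78834 half-year periods.
In years: 3.78834 / 2 = 1.89417 years.

1.89 years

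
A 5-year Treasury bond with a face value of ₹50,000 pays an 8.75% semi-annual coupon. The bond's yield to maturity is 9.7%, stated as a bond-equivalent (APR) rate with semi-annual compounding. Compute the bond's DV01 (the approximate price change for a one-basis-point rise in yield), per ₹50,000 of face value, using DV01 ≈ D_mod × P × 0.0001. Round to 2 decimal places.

₹19.00

Periodic yield y = 0.0485.
  t   CF        PV=CF/(1+0.0485)^t    t·PV
  1     2,187.50     2,086.3138     2,086.3138
  2     2,187.50     1,989.8081     3,979.6162
  3     2,187.50     1,897.7664     5,693.2993
  4     2,187.50     1,809.9823     7,239.9291
  5     2,187.50     1,726.2587     8,631.2936
  6     2,187.50     1,646.4079     9,878.4477
  7     2,187.50     1,570.2508    10,991.7555
  8     2,187.50     1,497.6164    11,980.9311
  9     2,187.50     1,428.3418    12,855.0763
  10   52,187.50    32,499.9090   324,999.0899
  Σ                 48,152.6552   398,335.7524
P = 48,152.6552; D_Mac = 8.27235 half-year periods = 4.13618 yrs; D_mod = 3.94485 yrs.
DV01 ≈ 3.94485 × 48,152.6552 × 0.0001 = 18.995506.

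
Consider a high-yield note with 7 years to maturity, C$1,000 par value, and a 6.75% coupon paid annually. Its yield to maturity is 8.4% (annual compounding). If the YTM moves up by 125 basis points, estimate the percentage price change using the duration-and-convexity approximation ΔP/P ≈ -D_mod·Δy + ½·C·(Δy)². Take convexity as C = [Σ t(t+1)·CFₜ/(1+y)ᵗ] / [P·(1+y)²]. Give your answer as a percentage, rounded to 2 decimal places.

-6.34%

With y = 0.084:
  t   CF        PV=CF/(1+0.084)^t    t·PV        t(t+1)·PV
  1        67.50        62.2694        62.2694         124.5387
  2        67.50        57.4441       114.8881         344.6644
  3        67.50        52.9927       158.9781         635.9122
  4        67.50        48.8862       195.5450         977.7248
  5        67.50        45.0980       225.4900       1,352.9402
  6        67.50        41.6033       249.6200       1,747.3398
  7     1,067.50       606.9640     4,248.7478      33,989.9821
  Σ                    915.2577     5,255.5383      39,173.1023
P = 915.2577; D_Mac = 5.74214 yrs; D_mod = 5.29718 yrs; C = 36.42386.
Duration effect: -5.29718 × (+0.0125) = -0.066215
Convexity effect: 0.5 × 36.42386 × (0.0125)² = +0.0028456
ΔP/P ≈ -0.066215 + 0.0028456 = -0.063369 = -6.3369%.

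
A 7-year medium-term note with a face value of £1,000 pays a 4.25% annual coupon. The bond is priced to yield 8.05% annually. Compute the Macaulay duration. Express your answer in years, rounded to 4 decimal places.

Periodic yield y = 0.0805. Discount each cash flow and weight by its year:
  t   CF        PV=CF/(1+0.0805)^t    t·PV
  1        42.50        39.3336        39.3336
  2        42.50        36.4032        72.8064
  3        42.50        33.6911       101.0732
  4        42.50        31.1810       124.7239
  5        42.50        28.8579       144.2896
  6        42.50        26.7079       160.2476
  7     1,042.50       606.3211     4,244.2475
  Σ                    802.4958     4,886.7219
Price P = Σ PV = 802.4958.
Macaulay duration = Σ(t·PV) / P = 4,886.7219 / 802.4958 = 6.08940 years.

6.0894 years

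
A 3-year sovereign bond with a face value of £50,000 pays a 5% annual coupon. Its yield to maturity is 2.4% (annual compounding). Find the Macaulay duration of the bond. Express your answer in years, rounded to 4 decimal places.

Periodic yield y = 0.024. Discount each cash flow and weight by its year:
  t   CF        PV=CF/(1+0.024)^t    t·PV
  1     2,500.00     2,441.4062     2,441.4062
  2     2,500.00     2,384.1858     4,768.3716
  3    52,500.00    48,894.4352   146,683.3055
  Σ                 53,720.0272   153,893.0833
Price P = Σ PV = 53,720.0272.
Macaulay duration = Σ(t·PV) / P = 153,893.0833 / 53,720.0272 = 2.86472 years.

2.8647 years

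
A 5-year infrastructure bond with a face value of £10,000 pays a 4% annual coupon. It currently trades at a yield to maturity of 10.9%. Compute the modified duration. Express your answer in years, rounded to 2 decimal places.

4.11 years

Periodic yield y = 0.109. First find Macaulay duration:
  t   CF        PV=CF/(1+0.109)^t    t·PV
  1       400.00       360.6853       360.6853
  2       400.00       325.2347       650.4694
  3       400.00       293.2685       879.8054
  4       400.00       264.4441     1,057.7762
  5    10,400.00     6,199.7704    30,998.8522
  Σ                  7,443.4030    33,947.5885
P = 7,443.4030; Macaulay duration = 33,947.5885 / 7,443.4030 = 4.56076 years.
Modified duration = D_Mac / (1 + y) = 4.56076 / 1.109 = 4.11250 years.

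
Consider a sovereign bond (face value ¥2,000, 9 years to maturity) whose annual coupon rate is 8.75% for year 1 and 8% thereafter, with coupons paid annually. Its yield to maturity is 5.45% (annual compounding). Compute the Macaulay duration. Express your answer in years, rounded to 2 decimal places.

6.90 years

Periodic yield y = 0.0545. Discount each cash flow and weight by its year:
  t   CF        PV=CF/(1+0.0545)^t    t·PV
  1       175.00       165.9554       165.9554
  2       160.00       143.8887       287.7775
  3       160.00       136.4521       409.3563
  4       160.00       129.3998       517.5992
  5       160.00       122.7120       613.5600
  6       160.00       116.3699       698.2191
  7       160.00       110.3555       772.4883
  8       160.00       104.6519       837.2156
  9     2,160.00     1,339.7831    12,058.0479
  Σ                  2,369.5685    16,360.2194
Price P = Σ PV = 2,369.5685.
Macaulay duration = Σ(t·PV) / P = 16,360.2194 / 2,369.5685 = 6.90430 years.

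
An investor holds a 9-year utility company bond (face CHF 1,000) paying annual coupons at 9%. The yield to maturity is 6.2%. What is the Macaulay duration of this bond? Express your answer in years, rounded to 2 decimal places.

Periodic yield y = 0.062. Discount each cash flow and weight by its year:
  t   CF        PV=CF/(1+0.062)^t    t·PV
  1        90.00        84.7458        84.7458
  2        90.00        79.7983       159.5965
  3        90.00        75.1396       225.4188
  4        90.00        70.7529       283.0117
  5        90.00        66.6223       333.1117
  6        90.00        62.7329       376.3974
  7        90.00        59.0705       413.4937
  8        90.00        55.6220       444.9758
  9     1,090.00       634.3163     5,708.8464
  Σ                  1,188.8006     8,029.5979
Price P = Σ PV = 1,188.8006.
Macaulay duration = Σ(t·PV) / P = 8,029.5979 / 1,188.8006 = 6.75437 years.

6.75 years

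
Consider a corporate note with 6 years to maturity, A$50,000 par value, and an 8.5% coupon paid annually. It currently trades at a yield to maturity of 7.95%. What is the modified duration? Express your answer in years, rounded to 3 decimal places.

4.590 years

Periodic yield y = 0.0795. First find Macaulay duration:
  t   CF        PV=CF/(1+0.0795)^t    t·PV
  1     4,250.00     3,937.0079     3,937.0079
  2     4,250.00     3,647.0661     7,294.1322
  3     4,250.00     3,378.4772    10,135.4315
  4     4,250.00     3,129.6685    12,518.6741
  5     4,250.00     2,899.1834    14,495.9172
  6    54,250.00    34,281.8194   205,690.9163
  Σ                 51,273.2225   254,072.0793
P = 51,273.2225; Macaulay duration = 254,072.0793 / 51,273.2225 = 4.95526 years.
Modified duration = D_Mac / (1 + y) = 4.95526 / 1.0795 = 4.59033 years.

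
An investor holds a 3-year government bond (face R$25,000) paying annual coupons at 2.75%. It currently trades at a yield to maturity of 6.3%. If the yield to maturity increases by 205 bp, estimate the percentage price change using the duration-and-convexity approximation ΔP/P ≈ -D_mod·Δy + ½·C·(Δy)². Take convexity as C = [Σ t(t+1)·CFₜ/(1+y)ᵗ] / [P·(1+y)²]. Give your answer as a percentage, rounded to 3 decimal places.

-5.409%

With y = 0.063:
  t   CF        PV=CF/(1+0.063)^t    t·PV        t(t+1)·PV
  1       687.50       646.7545       646.7545       1,293.5089
  2       687.50       608.4238     1,216.8475       3,650.5426
  3    25,687.50    21,385.6299    64,156.8896     256,627.5582
  Σ                 22,640.8081    66,020.4916     261,571.6098
P = 22,640.8081; D_Mac = 2.91600 yrs; D_mod = 2.74318 yrs; C = 10.22427.
Duration effect: -2.74318 × (+0.0205) = -0.056235
Convexity effect: 0.5 × 10.22427 × (0.0205)² = +0.0021484
ΔP/P ≈ -0.056235 + 0.0021484 = -0.054087 = -5.4087%.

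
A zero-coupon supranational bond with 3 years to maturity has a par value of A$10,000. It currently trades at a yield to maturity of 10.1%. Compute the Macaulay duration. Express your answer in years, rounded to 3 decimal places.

A zero-coupon bond has a single cash flow at maturity, so its Macaulay duration equals its maturity: 3 years.

3.000 years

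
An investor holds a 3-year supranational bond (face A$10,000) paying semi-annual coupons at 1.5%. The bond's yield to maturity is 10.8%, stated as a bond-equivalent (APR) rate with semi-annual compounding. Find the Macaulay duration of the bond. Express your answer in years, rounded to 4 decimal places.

2.9350 years

Periodic yield y = 0.054. Discount each cash flow and weight by its period:
  t   CF        PV=CF/(1+0.054)^t    t·PV
  1        75.00        71.1575        71.1575
  2        75.00        67.5119       135.0237
  3        75.00        64.0530       192.1590
  4        75.00        60.7713       243.0854
  5        75.00        57.6578       288.2891
  6    10,075.00     7,348.5455    44,091.2732
  Σ                  7,669.6970    45,020.9878
Price P = Σ PV = 7,669.6970.
Macaulay duration = Σ(t·PV) / P = 45,020.9878 / 7,669.6970 = 5.86998 half-year periods.
In years: 5.86998 / 2 = 2.93499 years.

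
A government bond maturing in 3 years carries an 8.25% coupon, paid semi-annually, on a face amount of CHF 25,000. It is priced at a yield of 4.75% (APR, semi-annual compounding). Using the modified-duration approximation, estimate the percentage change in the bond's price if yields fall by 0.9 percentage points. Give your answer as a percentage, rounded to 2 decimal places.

Periodic yield y = 0.02375. Modified duration first:
  t   CF        PV=CF/(1+0.02375)^t    t·PV
  1     1,031.25     1,007.3260     1,007.3260
  2     1,031.25       983.9570     1,967.9141
  3     1,031.25       961.1302     2,883.3906
  4     1,031.25       938.8329     3,755.3316
  5     1,031.25       917.0529     4,585.2645
  6    26,031.25    22,611.6125   135,669.6751
  Σ                 27,419.9115   149,868.9018
P = 27,419.9115; D_Mac = 5.46570 half-year periods = 2.73285 yrs; D_mod = 2.73285/(1+0.02375) = 2.66945 yrs.
ΔP/P ≈ -D_mod · Δy = -2.66945 × (-0.009) = +0.024025 = +2.4025%.

+2.40%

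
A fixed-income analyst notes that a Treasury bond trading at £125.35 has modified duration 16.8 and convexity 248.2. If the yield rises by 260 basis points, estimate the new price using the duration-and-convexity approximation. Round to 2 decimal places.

Duration effect: -D_mod·Δy = -16.8 × (+0.026) = -0.436800
Convexity effect: ½·C·(Δy)² = 0.5 × 248.2 × (0.026)² = +0.0838916
ΔP/P ≈ -0.436800 + 0.0838916 = -0.3529084
New price ≈ 125.35 × (1 - 0.3529084) = 81.11293206.

£81.11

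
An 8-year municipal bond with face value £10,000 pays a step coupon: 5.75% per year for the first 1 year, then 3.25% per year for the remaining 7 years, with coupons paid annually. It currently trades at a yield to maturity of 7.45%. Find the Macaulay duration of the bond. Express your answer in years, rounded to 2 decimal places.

Periodic yield y = 0.0745. Discount each cash flow and weight by its year:
  t   CF        PV=CF/(1+0.0745)^t    t·PV
  1       575.00       535.1326       535.1326
  2       325.00       281.4949       562.9898
  3       325.00       261.9776       785.9327
  4       325.00       243.8135       975.2538
  5       325.00       226.9088     1,134.5438
  6       325.00       211.1761     1,267.0568
  7       325.00       196.5343     1,375.7403
  8    10,325.00     5,810.8371    46,486.6969
  Σ                  7,767.8749    53,123.3468
Price P = Σ PV = 7,767.8749.
Macaulay duration = Σ(t·PV) / P = 53,123.3468 / 7,767.8749 = 6.83885 years.

6.84 years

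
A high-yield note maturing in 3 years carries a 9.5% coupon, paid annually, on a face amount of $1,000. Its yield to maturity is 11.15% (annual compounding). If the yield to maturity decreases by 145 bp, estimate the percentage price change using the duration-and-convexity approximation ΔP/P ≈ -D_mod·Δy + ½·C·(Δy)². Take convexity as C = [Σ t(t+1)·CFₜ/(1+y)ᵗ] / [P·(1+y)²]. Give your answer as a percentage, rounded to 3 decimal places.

With y = 0.1115:
  t   CF        PV=CF/(1+0.1115)^t    t·PV        t(t+1)·PV
  1        95.00        85.4701        85.4701         170.9402
  2        95.00        76.8962       153.7923         461.3770
  3     1,095.00       797.4174     2,392.2523       9,569.0090
  Σ                    959.7837     2,631.5147      10,201.3262
P = 959.7837; D_Mac = 2.74178 yrs; D_mod = 2.46674 yrs; C = 8.60329.
Duration effect: -2.46674 × (-0.0145) = +0.035768
Convexity effect: 0.5 × 8.60329 × (-0.0145)² = +0.0009044
ΔP/P ≈ +0.035768 + 0.0009044 = +0.036672 = +3.6672%.

+3.667%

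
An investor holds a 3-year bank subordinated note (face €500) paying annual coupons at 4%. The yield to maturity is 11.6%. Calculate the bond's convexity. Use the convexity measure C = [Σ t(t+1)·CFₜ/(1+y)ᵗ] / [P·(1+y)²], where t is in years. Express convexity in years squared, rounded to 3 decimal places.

With y = 0.116:
  t   CF        PV=CF/(1+0.116)^t    t·PV        t(t+1)·PV
  1        20.00        17.9211        17.9211          35.8423
  2        20.00        16.0584        32.1168          96.3503
  3       520.00       374.1199     1,122.3596       4,489.4383
  Σ                    408.0994     1,172.3975       4,621.6308
P = 408.0994.
Convexity = Σ t(t+1)·PV / [P·(1+y)²] = 4,621.6308 / (408.0994 × 1.245456) = 9.09287.

9.093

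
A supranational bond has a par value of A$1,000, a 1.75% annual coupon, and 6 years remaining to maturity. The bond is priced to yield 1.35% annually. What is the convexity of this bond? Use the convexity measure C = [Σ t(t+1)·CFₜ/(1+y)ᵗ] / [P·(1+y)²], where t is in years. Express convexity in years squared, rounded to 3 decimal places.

38.633

With y = 0.0135:
  t   CF        PV=CF/(1+0.0135)^t    t·PV        t(t+1)·PV
  1        17.50        17.2669        17.2669          34.5338
  2        17.50        17.0369        34.0738         102.2214
  3        17.50        16.8100        50.4299         201.7196
  4        17.50        16.5861        66.3442         331.7211
  5        17.50        16.3651        81.8256         490.9537
  6     1,017.50       938.8407     5,633.0441      39,431.3086
  Σ                  1,022.9056     5,882.9845      40,592.4581
P = 1,022.9056.
Convexity = Σ t(t+1)·PV / [P·(1+y)²] = 40,592.4581 / (1,022.9056 × 1.027182) = 38.63334.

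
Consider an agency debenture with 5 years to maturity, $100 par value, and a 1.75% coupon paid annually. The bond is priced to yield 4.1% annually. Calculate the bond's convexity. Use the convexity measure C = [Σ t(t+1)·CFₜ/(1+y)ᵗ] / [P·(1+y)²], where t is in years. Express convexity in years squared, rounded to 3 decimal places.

With y = 0.041:
  t   CF        PV=CF/(1+0.041)^t    t·PV        t(t+1)·PV
  1         1.75         1.6811         1.6811           3.3622
  2         1.75         1.6149         3.2297           9.6892
  3         1.75         1.5513         4.6538          18.6152
  4         1.75         1.4902         5.9607          29.8034
  5       101.75        83.2302       416.1508       2,496.9050
  Σ                     89.5675       431.6761       2,558.3749
P = 89.5675.
Convexity = Σ t(t+1)·PV / [P·(1+y)²] = 2,558.3749 / (89.5675 × 1.083681) = 26.35798.

26.358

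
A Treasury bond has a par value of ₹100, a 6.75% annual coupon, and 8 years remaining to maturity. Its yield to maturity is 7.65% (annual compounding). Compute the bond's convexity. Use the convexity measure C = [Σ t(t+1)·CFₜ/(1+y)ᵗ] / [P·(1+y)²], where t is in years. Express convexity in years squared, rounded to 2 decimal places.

45.74

With y = 0.0765:
  t   CF        PV=CF/(1+0.0765)^t    t·PV        t(t+1)·PV
  1         6.75         6.2703         6.2703          12.5406
  2         6.75         5.8247        11.6495          34.9484
  3         6.75         5.4108        16.2324          64.9296
  4         6.75         5.0263        20.1052         100.5258
  5         6.75         4.6691        23.3455         140.0731
  6         6.75         4.3373        26.0238         182.1666
  7         6.75         4.0291        28.2035         225.6283
  8       106.75        59.1910       473.5279       4,261.7513
  Σ                     94.7586       605.3581       5,022.5639
P = 94.7586.
Convexity = Σ t(t+1)·PV / [P·(1+y)²] = 5,022.5639 / (94.7586 × 1.158852) = 45.73816.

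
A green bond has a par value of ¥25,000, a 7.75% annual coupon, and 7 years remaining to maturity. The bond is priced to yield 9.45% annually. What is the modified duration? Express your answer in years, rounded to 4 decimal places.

5.1080 years

Periodic yield y = 0.0945. First find Macaulay duration:
  t   CF        PV=CF/(1+0.0945)^t    t·PV
  1     1,937.50     1,770.2147     1,770.2147
  2     1,937.50     1,617.3730     3,234.7459
  3     1,937.50     1,477.7277     4,433.1831
  4     1,937.50     1,350.1395     5,400.5581
  5     1,937.50     1,233.5674     6,167.8370
  6     1,937.50     1,127.0602     6,762.3612
  7    26,937.50    14,316.8319   100,217.8234
  Σ                 22,892.9144   127,986.7234
P = 22,892.9144; Macaulay duration = 127,986.7234 / 22,892.9144 = 5.59067 years.
Modified duration = D_Mac / (1 + y) = 5.59067 / 1.0945 = 5.10797 years.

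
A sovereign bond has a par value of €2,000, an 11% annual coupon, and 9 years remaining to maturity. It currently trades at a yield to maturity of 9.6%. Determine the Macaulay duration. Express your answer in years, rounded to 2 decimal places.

6.26 years

Periodic yield y = 0.096. Discount each cash flow and weight by its year:
  t   CF        PV=CF/(1+0.096)^t    t·PV
  1       220.00       200.7299       200.7299
  2       220.00       183.1477       366.2955
  3       220.00       167.1056       501.3168
  4       220.00       152.4686       609.8745
  5       220.00       139.1137       695.5685
  6       220.00       126.9286       761.5714
  7       220.00       115.8107       810.6751
  8       220.00       105.6667       845.3338
  9     2,220.00       972.8771     8,755.8940
  Σ                  2,163.8487    13,547.2595
Price P = Σ PV = 2,163.8487.
Macaulay duration = Σ(t·PV) / P = 13,547.2595 / 2,163.8487 = 6.26072 years.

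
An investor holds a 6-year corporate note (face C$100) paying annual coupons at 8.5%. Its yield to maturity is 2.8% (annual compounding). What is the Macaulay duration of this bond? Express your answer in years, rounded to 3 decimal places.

Periodic yield y = 0.028. Discount each cash flow and weight by its year:
  t   CF        PV=CF/(1+0.028)^t    t·PV
  1         8.50         8.2685         8.2685
  2         8.50         8.0433        16.0865
  3         8.50         7.8242        23.4726
  4         8.50         7.6111        30.4443
  5         8.50         7.4038        37.0189
  6       108.50        91.9329       551.5975
  Σ                    131.0837       666.8883
Price P = Σ PV = 131.0837.
Macaulay duration = Σ(t·PV) / P = 666.8883 / 131.0837 = 5.08750 years.

5.087 years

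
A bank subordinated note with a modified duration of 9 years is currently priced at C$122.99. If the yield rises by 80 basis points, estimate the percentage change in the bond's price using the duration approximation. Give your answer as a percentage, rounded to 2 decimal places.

Duration approximation: ΔP/P ≈ -D_mod · Δy = -9 × (+0.008) = -0.072000.
As a percentage: -7.2000%.

-7.20%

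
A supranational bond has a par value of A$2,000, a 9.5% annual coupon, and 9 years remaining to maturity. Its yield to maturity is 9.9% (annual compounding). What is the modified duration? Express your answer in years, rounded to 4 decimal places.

5.8246 years

Periodic yield y = 0.099. First find Macaulay duration:
  t   CF        PV=CF/(1+0.099)^t    t·PV
  1       190.00       172.8844       172.8844
  2       190.00       157.3107       314.6214
  3       190.00       143.1398       429.4195
  4       190.00       130.2455       520.9821
  5       190.00       118.5128       592.5638
  6       190.00       107.8369       647.0215
  7       190.00        98.1228       686.8593
  8       190.00        89.2837       714.2694
  9     2,190.00       936.4075     8,427.6675
  Σ                  1,953.7441    12,506.2890
P = 1,953.7441; Macaulay duration = 12,506.2890 / 1,953.7441 = 6.40119 years.
Modified duration = D_Mac / (1 + y) = 6.40119 / 1.099 = 5.82456 years.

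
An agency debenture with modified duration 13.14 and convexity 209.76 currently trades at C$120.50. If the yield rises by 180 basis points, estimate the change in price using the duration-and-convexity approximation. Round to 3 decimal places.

-C$24.406

Duration effect: -D_mod·Δy = -13.14 × (+0.018) = -0.236520
Convexity effect: ½·C·(Δy)² = 0.5 × 209.76 × (0.018)² = +0.03398112
ΔP/P ≈ -0.236520 + 0.03398112 = -0.20253888
ΔP ≈ 120.50 × (-0.20253888) = -24.40593504.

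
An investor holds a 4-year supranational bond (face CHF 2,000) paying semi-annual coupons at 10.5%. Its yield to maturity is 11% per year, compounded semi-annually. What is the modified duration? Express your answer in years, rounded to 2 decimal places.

3.19 years

Periodic yield y = 0.055. First find Macaulay duration:
  t   CF        PV=CF/(1+0.055)^t    t·PV
  1       105.00        99.5261        99.5261
  2       105.00        94.3375       188.6750
  3       105.00        89.4194       268.2583
  4       105.00        84.7578       339.0310
  5       105.00        80.3391       401.6955
  6       105.00        76.1508       456.9049
  7       105.00        72.1809       505.2661
  8     2,105.00     1,371.6156    10,972.9250
  Σ                  1,968.3272    13,232.2819
P = 1,968.3272; Macaulay duration = 13,232.2819 / 1,968.3272 = 6.72260 half-year periods = 3.36130 years.
Modified duration = D_Mac / (1 + y) = 3.36130 / 1.055 = 3.18607 years.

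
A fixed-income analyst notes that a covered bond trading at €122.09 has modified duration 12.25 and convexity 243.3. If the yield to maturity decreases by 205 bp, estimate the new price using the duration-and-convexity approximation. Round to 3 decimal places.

Duration effect: -D_mod·Δy = -12.25 × (-0.0205) = +0.251125
Convexity effect: ½·C·(Δy)² = 0.5 × 243.3 × (-0.0205)² = +0.0511234125
ΔP/P ≈ +0.251125 + 0.0511234125 = +0.3022484125
New price ≈ 122.09 × (1 + 0.3022484125) = 158.991508682125.

€158.992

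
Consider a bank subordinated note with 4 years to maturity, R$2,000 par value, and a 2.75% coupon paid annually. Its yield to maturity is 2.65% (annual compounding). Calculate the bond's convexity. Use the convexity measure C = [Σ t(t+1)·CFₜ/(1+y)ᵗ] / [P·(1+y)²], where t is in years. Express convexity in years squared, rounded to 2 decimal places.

17.99

With y = 0.0265:
  t   CF        PV=CF/(1+0.0265)^t    t·PV        t(t+1)·PV
  1        55.00        53.5801        53.5801         107.1603
  2        55.00        52.1969       104.3938         313.1815
  3        55.00        50.8494       152.5482         610.1928
  4     2,055.00     1,850.8704     7,403.4816      37,017.4081
  Σ                  2,007.4968     7,714.0038      38,047.9426
P = 2,007.4968.
Convexity = Σ t(t+1)·PV / [P·(1+y)²] = 38,047.9426 / (2,007.4968 × 1.053702) = 17.98699.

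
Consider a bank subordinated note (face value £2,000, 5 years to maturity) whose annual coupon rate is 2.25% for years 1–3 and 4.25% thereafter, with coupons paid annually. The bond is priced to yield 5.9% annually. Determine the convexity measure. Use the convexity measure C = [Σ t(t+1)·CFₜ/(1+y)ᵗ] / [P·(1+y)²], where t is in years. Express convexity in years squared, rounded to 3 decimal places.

With y = 0.059:
  t   CF        PV=CF/(1+0.059)^t    t·PV        t(t+1)·PV
  1        45.00        42.4929        42.4929          84.9858
  2        45.00        40.1255        80.2510         240.7531
  3        45.00        37.8900       113.6700         454.6800
  4        85.00        67.5826       270.3305       1,351.6526
  5     2,085.00     1,565.4033     7,827.0167      46,962.1005
  Σ                  1,753.4944     8,333.7612      49,094.1720
P = 1,753.4944.
Convexity = Σ t(t+1)·PV / [P·(1+y)²] = 49,094.1720 / (1,753.4944 × 1.121481) = 24.96512.

24.965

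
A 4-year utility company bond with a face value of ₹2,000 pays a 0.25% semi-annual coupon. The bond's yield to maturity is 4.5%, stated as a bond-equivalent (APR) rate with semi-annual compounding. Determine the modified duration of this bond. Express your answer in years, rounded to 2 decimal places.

Periodic yield y = 0.0225. First find Macaulay duration:
  t   CF        PV=CF/(1+0.0225)^t    t·PV
  1         2.50         2.4450         2.4450
  2         2.50         2.3912         4.7824
  3         2.50         2.3386         7.0157
  4         2.50         2.2871         9.1484
  5         2.50         2.2368        11.1839
  6         2.50         2.1876        13.1254
  7         2.50         2.1394        14.9760
  8     2,002.50     1,675.9690    13,407.7523
  Σ                  1,691.9947    13,470.4290
P = 1,691.9947; Macaulay duration = 13,470.4290 / 1,691.9947 = 7.96127 half-year periods = 3.98064 years.
Modified duration = D_Mac / (1 + y) = 3.98064 / 1.0225 = 3.89304 years.

3.89 years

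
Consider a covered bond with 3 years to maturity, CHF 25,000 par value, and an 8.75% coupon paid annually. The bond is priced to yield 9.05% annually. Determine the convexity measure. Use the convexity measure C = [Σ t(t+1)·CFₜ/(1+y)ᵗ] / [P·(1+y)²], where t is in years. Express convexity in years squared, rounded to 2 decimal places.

With y = 0.0905:
  t   CF        PV=CF/(1+0.0905)^t    t·PV        t(t+1)·PV
  1     2,187.50     2,005.9606     2,005.9606       4,011.9211
  2     2,187.50     1,839.4870     3,678.9740      11,036.9220
  3    27,187.50    20,964.8744    62,894.6231     251,578.4926
  Σ                 24,810.3219    68,579.5577     266,627.3357
P = 24,810.3219.
Convexity = Σ t(t+1)·PV / [P·(1+y)²] = 266,627.3357 / (24,810.3219 × 1.189190) = 9.03693.

9.04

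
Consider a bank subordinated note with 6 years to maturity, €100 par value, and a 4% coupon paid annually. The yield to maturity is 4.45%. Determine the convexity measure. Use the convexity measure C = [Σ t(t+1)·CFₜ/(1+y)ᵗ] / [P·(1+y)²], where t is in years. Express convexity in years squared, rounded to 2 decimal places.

With y = 0.0445:
  t   CF        PV=CF/(1+0.0445)^t    t·PV        t(t+1)·PV
  1         4.00         3.8296         3.8296           7.6592
  2         4.00         3.6664         7.3329          21.9986
  3         4.00         3.5102        10.5307          42.1227
  4         4.00         3.3607        13.4427          67.2135
  5         4.00         3.2175        16.0875          96.5248
  6       104.00        80.0908       480.5448       3,363.8139
  Σ                     97.6752       531.7681       3,599.3326
P = 97.6752.
Convexity = Σ t(t+1)·PV / [P·(1+y)²] = 3,599.3326 / (97.6752 × 1.090980) = 33.77697.

33.78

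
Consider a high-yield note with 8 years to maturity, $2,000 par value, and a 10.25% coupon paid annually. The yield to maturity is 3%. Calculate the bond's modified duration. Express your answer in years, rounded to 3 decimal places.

6.075 years

Periodic yield y = 0.03. First find Macaulay duration:
  t   CF        PV=CF/(1+0.03)^t    t·PV
  1       205.00       199.0291       199.0291
  2       205.00       193.2322       386.4643
  3       205.00       187.6040       562.8121
  4       205.00       182.1398       728.5594
  5       205.00       176.8348       884.1740
  6       205.00       171.6843     1,030.1056
  7       205.00       166.6838     1,166.7863
  8     2,205.00     1,740.6474    13,925.1789
  Σ                  3,017.8554    18,883.1098
P = 3,017.8554; Macaulay duration = 18,883.1098 / 3,017.8554 = 6.25713 years.
Modified duration = D_Mac / (1 + y) = 6.25713 / 1.03 = 6.07488 years.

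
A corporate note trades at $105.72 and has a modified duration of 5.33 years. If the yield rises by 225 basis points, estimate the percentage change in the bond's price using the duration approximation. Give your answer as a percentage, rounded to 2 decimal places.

-11.99%

Duration approximation: ΔP/P ≈ -D_mod · Δy = -5.33 × (+0.0225) = -0.119925.
As a percentage: -11.9925%.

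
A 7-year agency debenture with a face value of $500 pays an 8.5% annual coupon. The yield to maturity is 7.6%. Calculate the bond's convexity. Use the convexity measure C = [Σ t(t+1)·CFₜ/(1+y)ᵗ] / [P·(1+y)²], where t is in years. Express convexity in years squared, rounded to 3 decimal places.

With y = 0.076:
  t   CF        PV=CF/(1+0.076)^t    t·PV        t(t+1)·PV
  1        42.50        39.4981        39.4981          78.9963
  2        42.50        36.7083        73.4166         220.2499
  3        42.50        34.1155       102.3466         409.3864
  4        42.50        31.7059       126.8235         634.1176
  5        42.50        29.4664       147.3322         883.9930
  6        42.50        27.3852       164.3110       1,150.1768
  7       542.50       324.8732     2,274.1122      18,192.8974
  Σ                    523.7526     2,927.8402      21,569.8173
P = 523.7526.
Convexity = Σ t(t+1)·PV / [P·(1+y)²] = 21,569.8173 / (523.7526 × 1.157776) = 35.57097.

35.571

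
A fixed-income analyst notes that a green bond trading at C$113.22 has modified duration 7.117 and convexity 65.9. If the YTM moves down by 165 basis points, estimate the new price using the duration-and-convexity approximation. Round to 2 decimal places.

C$127.53

Duration effect: -D_mod·Δy = -7.117 × (-0.0165) = +0.1174305
Convexity effect: ½·C·(Δy)² = 0.5 × 65.9 × (-0.0165)² = +0.0089706375
ΔP/P ≈ +0.1174305 + 0.0089706375 = +0.1264011375
New price ≈ 113.22 × (1 + 0.1264011375) = 127.53113678775.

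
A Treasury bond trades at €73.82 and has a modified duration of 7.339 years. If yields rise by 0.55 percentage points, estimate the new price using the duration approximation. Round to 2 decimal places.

€70.84

Duration approximation: ΔP/P ≈ -D_mod · Δy = -7.339 × (+0.0055) = -0.0403645.
New price ≈ 73.82 × (1 - 0.0403645) = 70.84029261.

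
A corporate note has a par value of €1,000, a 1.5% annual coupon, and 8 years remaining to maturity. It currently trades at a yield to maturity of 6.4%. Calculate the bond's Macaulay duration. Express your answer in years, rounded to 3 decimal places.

Periodic yield y = 0.064. Discount each cash flow and weight by its year:
  t   CF        PV=CF/(1+0.064)^t    t·PV
  1        15.00        14.0977        14.0977
  2        15.00        13.2498        26.4995
  3        15.00        12.4528        37.3583
  4        15.00        11.7037        46.8150
  5        15.00        10.9998        54.9988
  6        15.00        10.3381        62.0287
  7        15.00         9.7163        68.0139
  8     1,015.00       617.9211     4,943.3687
  Σ                    700.4793     5,253.1807
Price P = Σ PV = 700.4793.
Macaulay duration = Σ(t·PV) / P = 5,253.1807 / 700.4793 = 7.49941 years.

7.499 years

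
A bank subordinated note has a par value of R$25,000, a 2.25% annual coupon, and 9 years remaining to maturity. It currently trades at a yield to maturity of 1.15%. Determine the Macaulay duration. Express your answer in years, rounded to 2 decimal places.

8.29 years

Periodic yield y = 0.0115. Discount each cash flow and weight by its year:
  t   CF        PV=CF/(1+0.0115)^t    t·PV
  1       562.50       556.1048       556.1048
  2       562.50       549.7823     1,099.5646
  3       562.50       543.5317     1,630.5951
  4       562.50       537.3521     2,149.4085
  5       562.50       531.2428     2,656.2142
  6       562.50       525.2030     3,151.2180
  7       562.50       519.2318     3,634.6229
  8       562.50       513.3286     4,106.6285
  9    25,562.50    23,062.7102   207,564.3916
  Σ                 27,338.4873   226,548.7482
Price P = Σ PV = 27,338.4873.
Macaulay duration = Σ(t·PV) / P = 226,548.7482 / 27,338.4873 = 8.28681 years.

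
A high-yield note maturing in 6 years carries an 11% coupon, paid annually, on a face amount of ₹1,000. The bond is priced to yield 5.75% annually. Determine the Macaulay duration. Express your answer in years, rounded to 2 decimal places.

4.85 years

Periodic yield y = 0.0575. Discount each cash flow and weight by its year:
  t   CF        PV=CF/(1+0.0575)^t    t·PV
  1       110.00       104.0189       104.0189
  2       110.00        98.3630       196.7261
  3       110.00        93.0147       279.0441
  4       110.00        87.9572       351.8286
  5       110.00        83.1746       415.8731
  6     1,110.00       793.6714     4,762.0283
  Σ                  1,260.1998     6,109.5191
Price P = Σ PV = 1,260.1998.
Macaulay duration = Σ(t·PV) / P = 6,109.5191 / 1,260.1998 = 4.84806 years.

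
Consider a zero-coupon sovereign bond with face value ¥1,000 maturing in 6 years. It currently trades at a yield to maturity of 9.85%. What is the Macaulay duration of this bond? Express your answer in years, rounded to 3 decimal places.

6.000 years

A zero-coupon bond has a single cash flow at maturity, so its Macaulay duration equals its maturity: 6 years.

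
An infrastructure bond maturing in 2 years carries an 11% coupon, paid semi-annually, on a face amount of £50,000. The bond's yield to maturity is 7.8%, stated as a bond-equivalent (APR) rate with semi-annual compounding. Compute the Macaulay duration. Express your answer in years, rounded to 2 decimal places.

Periodic yield y = 0.039. Discount each cash flow and weight by its period:
  t   CF        PV=CF/(1+0.039)^t    t·PV
  1     2,750.00     2,646.7757     2,646.7757
  2     2,750.00     2,547.4261     5,094.8523
  3     2,750.00     2,451.8057     7,355.4171
  4    52,750.00    45,264.7654   181,059.0616
  Σ                 52,910.7730   196,156.1067
Price P = Σ PV = 52,910.7730.
Macaulay duration = Σ(t·PV) / P = 196,156.1067 / 52,910.7730 = 3.70730 half-year periods.
In years: 3.70730 / 2 = 1.85365 years.

1.85 years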